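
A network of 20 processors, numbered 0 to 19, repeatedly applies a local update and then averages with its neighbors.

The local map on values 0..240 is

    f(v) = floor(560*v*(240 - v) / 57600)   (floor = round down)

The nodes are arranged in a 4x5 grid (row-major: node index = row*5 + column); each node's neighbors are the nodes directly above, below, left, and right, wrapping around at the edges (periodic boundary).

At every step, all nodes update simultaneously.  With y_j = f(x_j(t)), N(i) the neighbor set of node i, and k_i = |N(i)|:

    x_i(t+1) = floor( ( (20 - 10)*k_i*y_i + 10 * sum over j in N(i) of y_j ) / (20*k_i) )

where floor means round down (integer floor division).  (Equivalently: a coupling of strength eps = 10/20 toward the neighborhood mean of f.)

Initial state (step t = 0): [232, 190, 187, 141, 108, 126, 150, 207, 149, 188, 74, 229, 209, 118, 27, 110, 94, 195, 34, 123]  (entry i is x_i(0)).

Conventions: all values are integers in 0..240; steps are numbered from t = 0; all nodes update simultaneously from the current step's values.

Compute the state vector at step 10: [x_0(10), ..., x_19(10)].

Answer: [137, 137, 137, 137, 137, 137, 137, 137, 137, 137, 137, 137, 137, 137, 137, 137, 137, 137, 137, 137]

Derivation:
t=0: [232, 190, 187, 141, 108, 126, 150, 207, 149, 188, 74, 229, 209, 118, 27, 110, 94, 195, 34, 123]
t=1: [72, 93, 95, 121, 117, 114, 105, 85, 119, 105, 104, 67, 70, 109, 89, 120, 109, 87, 96, 119]
t=2: [127, 131, 132, 137, 136, 135, 132, 129, 137, 136, 133, 121, 120, 133, 133, 136, 133, 129, 135, 137]
t=3: [138, 138, 138, 137, 137, 137, 138, 138, 137, 137, 137, 138, 139, 138, 137, 137, 138, 138, 137, 137]
t=4: [136, 136, 136, 136, 136, 136, 136, 136, 136, 137, 136, 136, 136, 136, 136, 136, 136, 136, 136, 137]
t=5: [137, 137, 137, 137, 137, 137, 137, 137, 137, 137, 137, 137, 137, 137, 137, 137, 137, 137, 137, 137]
t=6: [137, 137, 137, 137, 137, 137, 137, 137, 137, 137, 137, 137, 137, 137, 137, 137, 137, 137, 137, 137]
t=7: [137, 137, 137, 137, 137, 137, 137, 137, 137, 137, 137, 137, 137, 137, 137, 137, 137, 137, 137, 137]
t=8: [137, 137, 137, 137, 137, 137, 137, 137, 137, 137, 137, 137, 137, 137, 137, 137, 137, 137, 137, 137]
t=9: [137, 137, 137, 137, 137, 137, 137, 137, 137, 137, 137, 137, 137, 137, 137, 137, 137, 137, 137, 137]
t=10: [137, 137, 137, 137, 137, 137, 137, 137, 137, 137, 137, 137, 137, 137, 137, 137, 137, 137, 137, 137]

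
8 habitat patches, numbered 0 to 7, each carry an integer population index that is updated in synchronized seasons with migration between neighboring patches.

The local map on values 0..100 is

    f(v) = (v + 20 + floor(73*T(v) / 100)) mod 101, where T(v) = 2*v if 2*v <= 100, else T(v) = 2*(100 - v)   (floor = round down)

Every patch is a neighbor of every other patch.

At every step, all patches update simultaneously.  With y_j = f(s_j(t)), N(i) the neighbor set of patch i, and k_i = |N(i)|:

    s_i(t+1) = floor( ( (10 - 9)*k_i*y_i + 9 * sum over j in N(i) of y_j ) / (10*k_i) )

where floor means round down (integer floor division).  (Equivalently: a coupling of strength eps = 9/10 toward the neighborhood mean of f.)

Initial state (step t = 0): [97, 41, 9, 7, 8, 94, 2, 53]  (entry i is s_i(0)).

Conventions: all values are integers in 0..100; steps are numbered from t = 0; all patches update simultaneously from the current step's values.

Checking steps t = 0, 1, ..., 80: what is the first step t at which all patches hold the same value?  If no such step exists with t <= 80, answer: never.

Simulating step by step:
t=0: [97, 41, 9, 7, 8, 94, 2, 53]  (not all equal)
t=1: [30, 30, 29, 30, 30, 30, 30, 29]  (not all equal)
t=2: [92, 92, 92, 92, 92, 92, 92, 92]  (all equal)

Answer: 2
Key observation: Synchronization is absorbing here: once all patches are equal they stay equal, and step 2 is the first all-equal step.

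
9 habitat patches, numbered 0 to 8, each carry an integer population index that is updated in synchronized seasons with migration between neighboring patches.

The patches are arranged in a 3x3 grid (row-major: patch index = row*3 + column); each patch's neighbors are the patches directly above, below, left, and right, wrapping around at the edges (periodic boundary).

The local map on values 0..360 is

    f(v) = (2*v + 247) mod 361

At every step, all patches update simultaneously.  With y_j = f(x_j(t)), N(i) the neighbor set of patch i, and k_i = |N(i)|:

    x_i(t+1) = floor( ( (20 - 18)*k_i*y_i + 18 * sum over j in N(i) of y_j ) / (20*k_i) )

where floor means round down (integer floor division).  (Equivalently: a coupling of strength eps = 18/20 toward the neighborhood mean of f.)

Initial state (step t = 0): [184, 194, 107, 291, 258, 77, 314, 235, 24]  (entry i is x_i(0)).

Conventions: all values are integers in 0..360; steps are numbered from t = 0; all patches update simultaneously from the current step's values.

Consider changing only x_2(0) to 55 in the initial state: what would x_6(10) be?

Simulating step by step:
t=0: [184, 194, 55, 291, 258, 77, 314, 235, 24]
t=1: [225, 254, 229, 120, 178, 184, 243, 207, 233]
t=2: [149, 278, 253, 202, 184, 264, 251, 173, 239]
t=3: [114, 165, 75, 145, 173, 135, 162, 105, 77]
t=4: [154, 129, 121, 177, 168, 124, 116, 166, 116]
t=5: [161, 185, 145, 174, 187, 172, 185, 157, 146]
t=6: [228, 215, 213, 238, 233, 213, 210, 233, 211]
t=7: [244, 337, 318, 295, 255, 250, 256, 323, 319]
t=8: [116, 105, 106, 36, 118, 109, 107, 114, 104]
t=9: [149, 111, 102, 131, 154, 152, 155, 104, 103]
t=10: [140, 137, 138, 186, 140, 136, 136, 142, 137]

Answer: x_6(10) = 136
Key observation: This trace re-runs the system from the modified initial state.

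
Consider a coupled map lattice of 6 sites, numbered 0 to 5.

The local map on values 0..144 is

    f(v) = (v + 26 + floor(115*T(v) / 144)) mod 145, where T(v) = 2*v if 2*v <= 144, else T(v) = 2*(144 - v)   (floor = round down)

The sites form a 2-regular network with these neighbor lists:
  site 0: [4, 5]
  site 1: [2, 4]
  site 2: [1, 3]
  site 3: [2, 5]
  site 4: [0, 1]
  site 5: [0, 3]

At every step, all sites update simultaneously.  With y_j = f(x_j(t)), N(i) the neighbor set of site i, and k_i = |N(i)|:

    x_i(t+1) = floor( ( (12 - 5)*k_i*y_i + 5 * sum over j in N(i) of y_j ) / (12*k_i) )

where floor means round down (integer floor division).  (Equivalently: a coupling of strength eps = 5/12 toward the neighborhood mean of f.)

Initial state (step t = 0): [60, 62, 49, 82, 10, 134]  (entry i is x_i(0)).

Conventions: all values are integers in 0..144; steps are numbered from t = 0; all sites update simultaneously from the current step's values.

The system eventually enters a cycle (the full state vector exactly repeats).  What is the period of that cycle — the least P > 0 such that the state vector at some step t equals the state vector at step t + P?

Answer: 4
Key observation: The state at step 72, [44, 75, 122, 122, 44, 75], reappears at step 76 — and no state repeats earlier — so the cycle the system enters has period 4.

Derivation:
t=0: [60, 62, 49, 82, 10, 134]
t=1: [37, 36, 26, 44, 46, 37]
t=2: [96, 88, 108, 126, 50, 125]
t=3: [40, 45, 46, 37, 28, 39]
t=4: [122, 103, 55, 97, 113, 126]
t=5: [38, 42, 34, 43, 43, 39]
t=6: [127, 131, 123, 130, 133, 128]
t=7: [33, 32, 35, 34, 32, 34]
t=8: [111, 110, 114, 114, 109, 113]
t=9: [44, 44, 42, 42, 44, 43]
t=10: [139, 138, 136, 135, 140, 137]
t=11: [27, 28, 29, 29, 27, 28]
t=12: [96, 98, 100, 100, 96, 98]
t=13: [52, 52, 51, 51, 52, 52]
t=14: [16, 15, 13, 13, 16, 15]
t=15: [66, 63, 60, 60, 66, 63]
t=16: [50, 44, 37, 37, 50, 44]
t=17: [37, 109, 125, 125, 37, 109]
t=18: [105, 59, 37, 37, 105, 59]
t=19: [45, 55, 103, 103, 45, 55]
t=20: [117, 53, 43, 43, 117, 53]
t=21: [36, 47, 112, 112, 36, 47]
t=22: [94, 35, 35, 35, 94, 35]
t=23: [66, 103, 116, 116, 66, 103]
t=24: [51, 47, 42, 42, 51, 47]
t=25: [10, 32, 107, 107, 10, 32]
t=26: [63, 84, 59, 59, 63, 84]
t=27: [47, 51, 39, 39, 47, 51]
t=28: [5, 34, 103, 103, 5, 34]
t=29: [53, 84, 62, 62, 53, 84]
t=30: [26, 47, 45, 45, 26, 47]
t=31: [74, 50, 113, 113, 74, 50]
t=32: [54, 28, 36, 36, 54, 28]
t=33: [37, 86, 114, 114, 37, 86]
t=34: [108, 68, 45, 45, 108, 68]
t=35: [48, 72, 124, 124, 48, 72]
t=36: [18, 48, 42, 42, 18, 48]
t=37: [58, 46, 107, 107, 58, 46]
t=38: [24, 16, 37, 37, 24, 16]
t=39: [83, 82, 110, 110, 83, 82]
t=40: [61, 58, 48, 48, 61, 58]
t=41: [37, 27, 10, 10, 37, 27]
t=42: [116, 92, 60, 60, 116, 92]
t=43: [44, 48, 40, 40, 44, 48]
t=44: [111, 58, 103, 103, 111, 58]
t=45: [41, 37, 45, 45, 41, 37]
t=46: [129, 128, 137, 137, 129, 128]
t=47: [33, 32, 30, 30, 33, 32]
t=48: [110, 108, 104, 104, 110, 108]
t=49: [45, 46, 47, 47, 45, 46]
t=50: [112, 30, 2, 2, 112, 30]
t=51: [56, 75, 46, 46, 56, 75]
t=52: [34, 43, 13, 13, 34, 43]
t=53: [118, 115, 75, 75, 118, 115]
t=54: [40, 46, 61, 61, 40, 46]
t=55: [102, 35, 30, 30, 102, 35]
t=56: [63, 99, 105, 105, 63, 99]
t=57: [45, 48, 48, 48, 45, 48]
t=58: [113, 33, 5, 5, 113, 33]
t=59: [57, 81, 53, 53, 57, 81]
t=60: [35, 45, 27, 27, 35, 45]
t=61: [121, 127, 105, 105, 121, 127]
t=62: [37, 38, 45, 45, 37, 38]
t=63: [122, 127, 138, 138, 122, 127]
t=64: [37, 34, 29, 29, 37, 34]
t=65: [120, 112, 103, 103, 120, 112]
t=66: [40, 44, 47, 47, 40, 44]
t=67: [131, 109, 31, 31, 131, 109]
t=68: [34, 55, 93, 93, 34, 55]
t=69: [95, 48, 48, 48, 95, 48]
t=70: [43, 15, 5, 5, 43, 15]
t=71: [121, 73, 43, 43, 121, 73]
t=72: [44, 75, 122, 122, 44, 75]
t=73: [124, 75, 43, 43, 124, 75]
t=74: [42, 74, 122, 122, 42, 74]
t=75: [120, 74, 43, 43, 120, 74]
t=76: [44, 75, 122, 122, 44, 75]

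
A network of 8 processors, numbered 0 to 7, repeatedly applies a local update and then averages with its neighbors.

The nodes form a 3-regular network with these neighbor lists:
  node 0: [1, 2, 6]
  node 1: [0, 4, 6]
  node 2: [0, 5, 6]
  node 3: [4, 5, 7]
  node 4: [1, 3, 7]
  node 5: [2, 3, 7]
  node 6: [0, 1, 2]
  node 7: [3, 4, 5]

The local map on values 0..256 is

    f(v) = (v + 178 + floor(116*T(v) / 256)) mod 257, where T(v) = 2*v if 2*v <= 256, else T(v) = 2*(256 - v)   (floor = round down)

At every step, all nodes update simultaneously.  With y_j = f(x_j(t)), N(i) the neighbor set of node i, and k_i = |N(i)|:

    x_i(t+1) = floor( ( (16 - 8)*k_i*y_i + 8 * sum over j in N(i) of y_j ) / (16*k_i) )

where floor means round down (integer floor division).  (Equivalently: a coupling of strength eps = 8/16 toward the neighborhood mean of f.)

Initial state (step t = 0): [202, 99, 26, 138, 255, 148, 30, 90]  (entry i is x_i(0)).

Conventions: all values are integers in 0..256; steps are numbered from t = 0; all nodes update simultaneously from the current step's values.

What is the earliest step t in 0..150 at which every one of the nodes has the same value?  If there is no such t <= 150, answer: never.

Simulating step by step:
t=0: [202, 99, 26, 138, 255, 148, 30, 90]  (not all equal)
t=1: [180, 151, 208, 154, 149, 163, 202, 130]  (not all equal)
t=2: [169, 167, 170, 166, 166, 168, 170, 166]  (not all equal)
t=3: [168, 168, 168, 168, 168, 168, 168, 168]  (all equal)

Answer: 3
Key observation: Synchronization is absorbing here: once all nodes are equal they stay equal, and step 3 is the first all-equal step.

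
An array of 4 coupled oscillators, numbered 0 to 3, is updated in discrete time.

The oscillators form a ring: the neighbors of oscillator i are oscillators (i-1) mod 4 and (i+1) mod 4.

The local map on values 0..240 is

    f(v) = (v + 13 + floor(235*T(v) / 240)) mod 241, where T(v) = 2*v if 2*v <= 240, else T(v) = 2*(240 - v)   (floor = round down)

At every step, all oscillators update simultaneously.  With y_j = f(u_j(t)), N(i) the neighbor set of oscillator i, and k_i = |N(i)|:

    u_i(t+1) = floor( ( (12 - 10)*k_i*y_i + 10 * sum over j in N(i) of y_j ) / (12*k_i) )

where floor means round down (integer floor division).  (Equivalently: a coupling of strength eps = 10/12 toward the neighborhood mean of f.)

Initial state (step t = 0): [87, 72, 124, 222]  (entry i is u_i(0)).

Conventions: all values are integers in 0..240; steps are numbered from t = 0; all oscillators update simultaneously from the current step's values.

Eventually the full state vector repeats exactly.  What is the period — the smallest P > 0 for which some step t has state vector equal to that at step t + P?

Simulating step by step:
t=0: [87, 72, 124, 222]
t=1: [111, 101, 126, 68]
t=2: [135, 103, 138, 127]
t=3: [100, 104, 99, 112]
t=4: [87, 67, 86, 71]
t=5: [185, 58, 185, 60]
t=6: [166, 84, 166, 85]
t=7: [31, 71, 31, 72]
t=8: [204, 123, 204, 124]
t=9: [110, 59, 110, 58]
t=10: [170, 112, 170, 111]
t=11: [97, 83, 97, 82]
t=12: [22, 51, 22, 50]
t=13: [147, 92, 147, 91]
t=14: [52, 91, 52, 91]
t=15: [61, 145, 61, 145]
t=16: [118, 178, 118, 178]
t=17: [79, 112, 79, 112]
t=18: [86, 21, 86, 21]
t=19: [66, 34, 66, 34]
t=20: [128, 192, 128, 192]
t=21: [68, 108, 68, 108]
t=22: [111, 193, 111, 193]
t=23: [64, 92, 64, 92]
t=24: [70, 175, 70, 175]
t=25: [98, 195, 98, 195]
t=26: [56, 60, 56, 60]
t=27: [188, 180, 188, 180]
t=28: [67, 62, 67, 62]
t=29: [198, 208, 198, 208]
t=30: [43, 50, 43, 50]
t=31: [156, 143, 156, 143]
t=32: [102, 94, 102, 94]
t=33: [53, 69, 53, 69]
t=34: [209, 177, 209, 177]
t=35: [66, 46, 66, 46]
t=36: [158, 198, 158, 198]
t=37: [58, 83, 58, 83]
t=38: [44, 156, 44, 156]
t=39: [100, 134, 100, 134]
t=40: [105, 74, 105, 74]
t=41: [206, 106, 206, 106]
t=42: [78, 50, 78, 50]
t=43: [133, 28, 133, 28]
t=44: [98, 110, 98, 110]
t=45: [91, 67, 91, 67]
t=46: [182, 69, 182, 69]
t=47: [192, 92, 192, 92]
t=48: [46, 55, 46, 55]
t=49: [170, 153, 170, 153]
t=50: [92, 81, 92, 81]
t=51: [16, 38, 16, 38]
t=52: [114, 70, 114, 70]
t=53: [201, 127, 201, 127]
t=54: [108, 60, 108, 60]
t=55: [173, 107, 173, 107]
t=56: [86, 78, 86, 78]
t=57: [6, 22, 6, 22]
t=58: [70, 38, 70, 38]
t=59: [140, 204, 140, 204]
t=60: [56, 96, 56, 96]
t=61: [76, 157, 76, 157]
t=62: [115, 212, 115, 212]
t=63: [50, 99, 50, 99]
t=64: [80, 144, 80, 144]
t=65: [88, 24, 88, 24]
t=66: [75, 40, 75, 40]
t=67: [148, 216, 148, 216]
t=68: [45, 89, 45, 89]
t=69: [53, 127, 53, 127]
t=70: [128, 160, 128, 160]
t=71: [93, 113, 93, 113]
t=72: [96, 56, 96, 56]
t=73: [157, 76, 157, 76]
t=74: [212, 115, 212, 115]
t=75: [99, 50, 99, 50]
t=76: [144, 80, 144, 80]
t=77: [24, 88, 24, 88]
t=78: [40, 75, 40, 75]
t=79: [216, 148, 216, 148]
t=80: [89, 45, 89, 45]
t=81: [127, 53, 127, 53]
t=82: [160, 128, 160, 128]
t=83: [113, 93, 113, 93]
t=84: [56, 96, 56, 96]

Answer: 24
Key observation: The state at step 60, [56, 96, 56, 96], reappears at step 84 — and no state repeats earlier — so the cycle the system enters has period 24.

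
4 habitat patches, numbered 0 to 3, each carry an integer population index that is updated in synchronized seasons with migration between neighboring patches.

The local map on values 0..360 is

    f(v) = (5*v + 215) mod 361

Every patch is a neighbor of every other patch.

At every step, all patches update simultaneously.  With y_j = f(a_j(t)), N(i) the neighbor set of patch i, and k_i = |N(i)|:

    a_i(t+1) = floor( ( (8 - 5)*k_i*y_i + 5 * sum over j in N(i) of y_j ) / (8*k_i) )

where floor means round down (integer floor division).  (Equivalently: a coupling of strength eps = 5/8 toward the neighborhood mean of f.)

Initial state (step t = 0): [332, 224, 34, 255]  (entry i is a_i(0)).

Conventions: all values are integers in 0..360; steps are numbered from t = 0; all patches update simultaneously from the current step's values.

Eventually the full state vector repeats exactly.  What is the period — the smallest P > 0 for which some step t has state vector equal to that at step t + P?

Simulating step by step:
t=0: [332, 224, 34, 255]
t=1: [93, 123, 85, 89]
t=2: [262, 227, 255, 259]
t=3: [109, 140, 103, 106]
t=4: [60, 86, 55, 58]
t=5: [173, 195, 169, 172]
t=6: [300, 258, 297, 299]
t=7: [223, 188, 220, 222]
t=8: [206, 177, 203, 205]
t=9: [127, 103, 125, 126]
t=10: [99, 79, 98, 99]
t=11: [327, 310, 326, 327]
t=12: [101, 147, 100, 101]
t=13: [330, 308, 329, 330]
t=14: [111, 153, 110, 111]
t=15: [90, 125, 89, 90]
t=16: [264, 233, 263, 264]
t=17: [132, 167, 132, 132]
t=18: [189, 218, 189, 189]
t=19: [107, 131, 107, 107]
t=20: [53, 73, 53, 53]
t=21: [139, 156, 139, 139]
t=22: [205, 219, 205, 205]
t=23: [171, 183, 171, 171]
t=24: [285, 235, 285, 285]
t=25: [219, 237, 219, 219]
t=26: [245, 260, 245, 245]
t=27: [297, 249, 297, 297]
t=28: [206, 166, 206, 206]
t=29: [195, 222, 195, 195]
t=30: [135, 157, 135, 135]
t=31: [190, 209, 190, 190]
t=32: [101, 117, 101, 101]
t=33: [300, 253, 300, 300]
t=34: [222, 182, 222, 222]
t=35: [200, 167, 200, 200]
t=36: [172, 205, 172, 172]
t=37: [312, 279, 312, 312]
t=38: [296, 269, 296, 296]
t=39: [222, 200, 222, 222]
t=40: [219, 200, 219, 219]
t=41: [207, 191, 207, 207]
t=42: [150, 137, 150, 150]
t=43: [229, 218, 229, 229]
t=44: [265, 256, 265, 265]
t=45: [86, 79, 86, 86]
t=46: [276, 270, 276, 276]
t=47: [144, 139, 144, 144]
t=48: [207, 203, 207, 207]
t=49: [162, 159, 162, 162]
t=50: [299, 297, 299, 299]
t=51: [263, 262, 263, 263]
t=52: [84, 84, 84, 84]
t=53: [274, 274, 274, 274]
t=54: [141, 141, 141, 141]
t=55: [198, 198, 198, 198]
t=56: [122, 122, 122, 122]
t=57: [103, 103, 103, 103]
t=58: [8, 8, 8, 8]
t=59: [255, 255, 255, 255]
t=60: [46, 46, 46, 46]
t=61: [84, 84, 84, 84]

Answer: 9
Key observation: The state at step 52, [84, 84, 84, 84], reappears at step 61 — and no state repeats earlier — so the cycle the system enters has period 9.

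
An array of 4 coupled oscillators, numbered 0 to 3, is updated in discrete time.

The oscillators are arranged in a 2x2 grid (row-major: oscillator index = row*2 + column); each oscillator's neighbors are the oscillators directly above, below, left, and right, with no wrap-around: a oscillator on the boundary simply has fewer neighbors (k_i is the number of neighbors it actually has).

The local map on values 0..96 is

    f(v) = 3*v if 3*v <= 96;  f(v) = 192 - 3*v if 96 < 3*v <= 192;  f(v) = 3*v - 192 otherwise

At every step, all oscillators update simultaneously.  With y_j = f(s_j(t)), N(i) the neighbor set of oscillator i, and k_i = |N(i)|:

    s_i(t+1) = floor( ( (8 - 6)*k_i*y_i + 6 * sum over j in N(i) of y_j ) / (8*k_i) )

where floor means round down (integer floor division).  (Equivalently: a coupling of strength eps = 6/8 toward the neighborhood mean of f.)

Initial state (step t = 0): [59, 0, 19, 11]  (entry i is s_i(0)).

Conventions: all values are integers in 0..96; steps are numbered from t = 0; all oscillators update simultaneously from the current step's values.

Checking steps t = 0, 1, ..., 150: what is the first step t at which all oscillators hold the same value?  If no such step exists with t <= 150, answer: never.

Answer: never
Key observation: The state at step 18 reappears at step 24 — the system is in a cycle of period 6 from step 18 on.  No step 0..24 is synchronized, and the cycle repeats forever, so no step up to 150 (or ever) has all oscillators equal.

Derivation:
t=0: [59, 0, 19, 11]  (not all equal)
t=1: [25, 18, 32, 29]  (not all equal)
t=2: [75, 74, 84, 78]  (not all equal)
t=3: [42, 35, 43, 44]  (not all equal)
t=4: [72, 69, 63, 71]  (not all equal)
t=5: [12, 20, 17, 12]  (not all equal)
t=6: [50, 42, 39, 50]  (not all equal)
t=7: [63, 48, 50, 63]  (not all equal)
t=8: [34, 14, 12, 34]  (not all equal)
t=9: [51, 78, 76, 51]  (not all equal)
t=10: [39, 39, 38, 39]  (not all equal)
t=11: [76, 75, 75, 76]  (not all equal)
t=12: [33, 35, 35, 33]  (not all equal)
t=13: [88, 91, 91, 88]  (not all equal)
t=14: [78, 74, 74, 78]  (not all equal)
t=15: [33, 39, 39, 33]  (not all equal)
t=16: [79, 88, 88, 79]  (not all equal)
t=17: [65, 51, 51, 65]  (not all equal)
t=18: [30, 12, 12, 30]  (not all equal)
t=19: [49, 76, 76, 49]  (not all equal)
t=20: [38, 42, 42, 38]  (not all equal)
t=21: [69, 75, 75, 69]  (not all equal)
t=22: [28, 19, 19, 28]  (not all equal)
t=23: [63, 77, 77, 63]  (not all equal)
t=24: [30, 12, 12, 30]  (not all equal)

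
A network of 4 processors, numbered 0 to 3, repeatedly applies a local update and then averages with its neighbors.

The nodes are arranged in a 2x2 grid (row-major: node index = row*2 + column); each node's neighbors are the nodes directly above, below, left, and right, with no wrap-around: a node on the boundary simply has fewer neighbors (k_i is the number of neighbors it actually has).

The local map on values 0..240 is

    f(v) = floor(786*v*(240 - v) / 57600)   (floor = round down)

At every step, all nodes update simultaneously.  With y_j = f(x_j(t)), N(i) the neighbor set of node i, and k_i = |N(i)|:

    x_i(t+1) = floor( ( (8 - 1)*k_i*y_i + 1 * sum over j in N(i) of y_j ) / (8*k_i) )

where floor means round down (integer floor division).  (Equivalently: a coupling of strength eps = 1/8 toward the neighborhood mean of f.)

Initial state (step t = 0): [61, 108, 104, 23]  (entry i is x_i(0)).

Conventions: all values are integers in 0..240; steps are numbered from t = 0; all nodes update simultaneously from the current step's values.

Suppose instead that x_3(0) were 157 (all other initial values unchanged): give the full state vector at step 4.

Simulating step by step:
t=0: [61, 108, 104, 157]
t=1: [153, 190, 189, 179]
t=2: [174, 133, 135, 145]
t=3: [160, 191, 190, 187]
t=4: [168, 130, 132, 134]

Answer: [168, 130, 132, 134]
Key observation: This trace re-runs the system from the modified initial state.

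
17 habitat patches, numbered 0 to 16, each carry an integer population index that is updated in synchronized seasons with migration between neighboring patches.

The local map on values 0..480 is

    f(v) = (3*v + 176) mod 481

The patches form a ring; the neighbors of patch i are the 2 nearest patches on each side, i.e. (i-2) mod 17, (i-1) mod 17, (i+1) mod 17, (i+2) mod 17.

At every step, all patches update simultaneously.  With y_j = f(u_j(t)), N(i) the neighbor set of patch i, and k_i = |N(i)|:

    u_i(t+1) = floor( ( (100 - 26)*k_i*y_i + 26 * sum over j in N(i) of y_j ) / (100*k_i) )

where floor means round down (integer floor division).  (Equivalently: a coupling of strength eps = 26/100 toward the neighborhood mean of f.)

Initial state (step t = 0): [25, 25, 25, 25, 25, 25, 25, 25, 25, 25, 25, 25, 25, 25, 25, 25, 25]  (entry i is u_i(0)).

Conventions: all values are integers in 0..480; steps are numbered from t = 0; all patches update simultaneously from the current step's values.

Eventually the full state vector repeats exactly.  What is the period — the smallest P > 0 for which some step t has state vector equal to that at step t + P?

Answer: 18
Key observation: The state at step 0, [25, 25, 25, 25, 25, 25, 25, 25, 25, 25, 25, 25, 25, 25, 25, 25, 25], reappears at step 18 — and no state repeats earlier — so the cycle the system enters has period 18.

Derivation:
t=0: [25, 25, 25, 25, 25, 25, 25, 25, 25, 25, 25, 25, 25, 25, 25, 25, 25]
t=1: [251, 251, 251, 251, 251, 251, 251, 251, 251, 251, 251, 251, 251, 251, 251, 251, 251]
t=2: [448, 448, 448, 448, 448, 448, 448, 448, 448, 448, 448, 448, 448, 448, 448, 448, 448]
t=3: [77, 77, 77, 77, 77, 77, 77, 77, 77, 77, 77, 77, 77, 77, 77, 77, 77]
t=4: [407, 407, 407, 407, 407, 407, 407, 407, 407, 407, 407, 407, 407, 407, 407, 407, 407]
t=5: [435, 435, 435, 435, 435, 435, 435, 435, 435, 435, 435, 435, 435, 435, 435, 435, 435]
t=6: [38, 38, 38, 38, 38, 38, 38, 38, 38, 38, 38, 38, 38, 38, 38, 38, 38]
t=7: [290, 290, 290, 290, 290, 290, 290, 290, 290, 290, 290, 290, 290, 290, 290, 290, 290]
t=8: [84, 84, 84, 84, 84, 84, 84, 84, 84, 84, 84, 84, 84, 84, 84, 84, 84]
t=9: [428, 428, 428, 428, 428, 428, 428, 428, 428, 428, 428, 428, 428, 428, 428, 428, 428]
t=10: [17, 17, 17, 17, 17, 17, 17, 17, 17, 17, 17, 17, 17, 17, 17, 17, 17]
t=11: [227, 227, 227, 227, 227, 227, 227, 227, 227, 227, 227, 227, 227, 227, 227, 227, 227]
t=12: [376, 376, 376, 376, 376, 376, 376, 376, 376, 376, 376, 376, 376, 376, 376, 376, 376]
t=13: [342, 342, 342, 342, 342, 342, 342, 342, 342, 342, 342, 342, 342, 342, 342, 342, 342]
t=14: [240, 240, 240, 240, 240, 240, 240, 240, 240, 240, 240, 240, 240, 240, 240, 240, 240]
t=15: [415, 415, 415, 415, 415, 415, 415, 415, 415, 415, 415, 415, 415, 415, 415, 415, 415]
t=16: [459, 459, 459, 459, 459, 459, 459, 459, 459, 459, 459, 459, 459, 459, 459, 459, 459]
t=17: [110, 110, 110, 110, 110, 110, 110, 110, 110, 110, 110, 110, 110, 110, 110, 110, 110]
t=18: [25, 25, 25, 25, 25, 25, 25, 25, 25, 25, 25, 25, 25, 25, 25, 25, 25]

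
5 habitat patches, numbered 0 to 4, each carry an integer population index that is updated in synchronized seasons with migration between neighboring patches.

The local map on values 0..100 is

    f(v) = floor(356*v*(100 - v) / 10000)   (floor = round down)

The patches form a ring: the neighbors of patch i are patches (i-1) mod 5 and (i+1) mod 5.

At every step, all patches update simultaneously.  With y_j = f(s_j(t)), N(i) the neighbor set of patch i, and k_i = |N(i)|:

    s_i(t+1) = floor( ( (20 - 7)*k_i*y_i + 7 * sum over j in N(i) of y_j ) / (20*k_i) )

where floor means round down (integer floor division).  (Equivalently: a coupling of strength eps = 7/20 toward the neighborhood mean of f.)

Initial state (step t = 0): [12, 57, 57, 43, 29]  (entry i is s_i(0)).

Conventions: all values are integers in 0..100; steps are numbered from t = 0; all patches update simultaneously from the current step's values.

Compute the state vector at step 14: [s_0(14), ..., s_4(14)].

Answer: [42, 42, 42, 42, 42]

Derivation:
t=0: [12, 57, 57, 43, 29]
t=1: [52, 78, 87, 84, 69]
t=2: [81, 62, 44, 50, 73]
t=3: [61, 78, 86, 85, 70]
t=4: [78, 61, 45, 49, 70]
t=5: [67, 80, 87, 85, 74]
t=6: [72, 57, 43, 48, 65]
t=7: [75, 84, 87, 86, 79]
t=8: [61, 49, 41, 44, 57]
t=9: [85, 86, 86, 86, 86]
t=10: [43, 42, 42, 42, 42]
t=11: [86, 86, 86, 86, 86]
t=12: [42, 42, 42, 42, 42]
t=13: [86, 86, 86, 86, 86]
t=14: [42, 42, 42, 42, 42]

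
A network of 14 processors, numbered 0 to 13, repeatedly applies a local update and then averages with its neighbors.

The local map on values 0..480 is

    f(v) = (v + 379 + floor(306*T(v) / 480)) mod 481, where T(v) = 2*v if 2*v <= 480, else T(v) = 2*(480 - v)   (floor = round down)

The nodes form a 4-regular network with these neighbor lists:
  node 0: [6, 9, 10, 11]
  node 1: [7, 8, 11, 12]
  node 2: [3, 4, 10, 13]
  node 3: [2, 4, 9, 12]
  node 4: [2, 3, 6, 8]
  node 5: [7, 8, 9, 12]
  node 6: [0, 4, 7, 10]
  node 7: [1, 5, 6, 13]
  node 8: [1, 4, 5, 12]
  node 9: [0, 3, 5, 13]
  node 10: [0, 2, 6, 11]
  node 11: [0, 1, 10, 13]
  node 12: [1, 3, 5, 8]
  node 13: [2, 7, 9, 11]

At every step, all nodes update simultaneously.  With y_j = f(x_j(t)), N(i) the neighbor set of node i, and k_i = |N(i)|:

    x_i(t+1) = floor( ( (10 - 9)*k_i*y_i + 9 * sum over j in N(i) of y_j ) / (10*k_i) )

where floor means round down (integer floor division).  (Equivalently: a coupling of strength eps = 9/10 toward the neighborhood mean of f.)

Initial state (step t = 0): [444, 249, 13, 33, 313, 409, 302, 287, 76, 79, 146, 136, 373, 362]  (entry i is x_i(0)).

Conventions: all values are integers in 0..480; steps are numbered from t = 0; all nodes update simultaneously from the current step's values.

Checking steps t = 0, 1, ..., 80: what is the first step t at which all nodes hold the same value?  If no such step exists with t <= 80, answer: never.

Answer: 4
Key observation: Synchronization is absorbing here: once all nodes are equal they stay equal, and step 4 is the first all-equal step.

Derivation:
t=0: [444, 249, 13, 33, 313, 409, 302, 287, 76, 79, 146, 136, 373, 362]  (not all equal)
t=1: [250, 294, 382, 341, 347, 261, 373, 419, 382, 378, 344, 351, 347, 293]  (not all equal)
t=2: [413, 408, 417, 410, 408, 407, 415, 422, 421, 428, 416, 426, 420, 406]  (not all equal)
t=3: [393, 393, 396, 394, 395, 393, 395, 396, 396, 396, 394, 396, 396, 393]  (not all equal)
t=4: [401, 401, 401, 401, 401, 401, 401, 401, 401, 401, 401, 401, 401, 401]  (all equal)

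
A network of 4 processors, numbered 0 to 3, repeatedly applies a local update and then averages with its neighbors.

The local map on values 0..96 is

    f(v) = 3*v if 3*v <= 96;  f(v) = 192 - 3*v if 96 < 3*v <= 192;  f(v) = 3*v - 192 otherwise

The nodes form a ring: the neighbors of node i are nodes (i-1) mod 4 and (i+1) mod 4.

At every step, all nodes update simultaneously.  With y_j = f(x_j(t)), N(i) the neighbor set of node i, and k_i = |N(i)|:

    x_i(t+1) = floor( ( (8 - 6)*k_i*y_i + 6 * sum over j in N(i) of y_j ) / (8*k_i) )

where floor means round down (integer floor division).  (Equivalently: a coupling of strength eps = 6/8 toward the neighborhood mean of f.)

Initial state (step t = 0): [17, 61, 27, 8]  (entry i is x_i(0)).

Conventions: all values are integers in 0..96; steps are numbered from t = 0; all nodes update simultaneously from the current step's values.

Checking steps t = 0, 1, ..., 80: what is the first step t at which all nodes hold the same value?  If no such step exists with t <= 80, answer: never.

Answer: never
Key observation: The state at step 10 reappears at step 17 — the system is in a cycle of period 7 from step 10 on.  No step 0..17 is synchronized, and the cycle repeats forever, so no step up to 80 (or ever) has all nodes equal.

Derivation:
t=0: [17, 61, 27, 8]  (not all equal)
t=1: [25, 51, 32, 55]  (not all equal)
t=2: [43, 73, 48, 70]  (not all equal)
t=3: [32, 48, 28, 46]  (not all equal)
t=4: [62, 79, 59, 81]  (not all equal)
t=5: [37, 19, 39, 20]  (not all equal)
t=6: [64, 72, 62, 73]  (not all equal)
t=7: [19, 8, 20, 9]  (not all equal)
t=8: [33, 49, 34, 50]  (not all equal)
t=9: [55, 79, 55, 79]  (not all equal)
t=10: [40, 31, 40, 31]  (not all equal)
t=11: [87, 77, 87, 77]  (not all equal)
t=12: [46, 61, 46, 61]  (not all equal)
t=13: [20, 42, 20, 42]  (not all equal)
t=14: [64, 61, 64, 61]  (not all equal)
t=15: [6, 2, 6, 2]  (not all equal)
t=16: [9, 15, 9, 15]  (not all equal)
t=17: [40, 31, 40, 31]  (not all equal)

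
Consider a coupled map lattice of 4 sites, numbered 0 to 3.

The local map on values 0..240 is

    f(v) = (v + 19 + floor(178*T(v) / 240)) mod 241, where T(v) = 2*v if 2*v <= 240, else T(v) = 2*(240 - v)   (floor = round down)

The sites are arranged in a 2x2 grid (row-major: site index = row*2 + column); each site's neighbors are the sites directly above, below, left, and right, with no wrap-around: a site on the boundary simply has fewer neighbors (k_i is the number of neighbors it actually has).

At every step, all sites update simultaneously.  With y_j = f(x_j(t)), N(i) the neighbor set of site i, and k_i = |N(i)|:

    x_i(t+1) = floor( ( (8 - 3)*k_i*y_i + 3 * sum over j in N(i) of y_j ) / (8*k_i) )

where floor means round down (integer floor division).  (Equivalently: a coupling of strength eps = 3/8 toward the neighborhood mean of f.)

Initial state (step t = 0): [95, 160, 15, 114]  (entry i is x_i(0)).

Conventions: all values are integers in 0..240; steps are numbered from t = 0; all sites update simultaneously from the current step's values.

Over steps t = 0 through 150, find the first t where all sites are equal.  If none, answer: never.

Simulating step by step:
t=0: [95, 160, 15, 114]  (not all equal)
t=1: [29, 48, 48, 59]  (not all equal)
t=2: [108, 134, 134, 154]  (not all equal)
t=3: [54, 62, 62, 62]  (not all equal)
t=4: [160, 168, 168, 172]  (not all equal)
t=5: [54, 52, 52, 50]  (not all equal)
t=6: [151, 148, 148, 144]  (not all equal)
t=7: [61, 62, 62, 63]  (not all equal)
t=8: [170, 172, 172, 173]  (not all equal)
t=9: [50, 50, 50, 50]  (all equal)

Answer: 9
Key observation: Synchronization is absorbing here: once all sites are equal they stay equal, and step 9 is the first all-equal step.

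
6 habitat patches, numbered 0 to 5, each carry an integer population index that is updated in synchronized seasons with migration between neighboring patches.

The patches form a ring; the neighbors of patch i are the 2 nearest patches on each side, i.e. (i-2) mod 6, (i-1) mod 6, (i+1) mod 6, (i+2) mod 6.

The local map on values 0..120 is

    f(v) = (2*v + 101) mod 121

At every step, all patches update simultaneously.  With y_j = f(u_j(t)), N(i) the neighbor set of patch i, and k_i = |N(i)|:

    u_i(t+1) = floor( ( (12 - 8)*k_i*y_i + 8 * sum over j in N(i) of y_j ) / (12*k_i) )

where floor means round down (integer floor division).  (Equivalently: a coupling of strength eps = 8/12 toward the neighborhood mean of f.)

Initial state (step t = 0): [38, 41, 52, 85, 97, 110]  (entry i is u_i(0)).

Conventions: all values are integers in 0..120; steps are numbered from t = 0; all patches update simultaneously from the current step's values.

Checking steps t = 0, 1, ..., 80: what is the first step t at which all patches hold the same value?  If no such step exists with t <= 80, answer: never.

Simulating step by step:
t=0: [38, 41, 52, 85, 97, 110]  (not all equal)
t=1: [65, 62, 61, 56, 59, 59]  (not all equal)
t=2: [103, 101, 101, 97, 99, 100]  (not all equal)
t=3: [61, 60, 59, 57, 58, 59]  (not all equal)
t=4: [99, 98, 98, 96, 97, 98]  (not all equal)
t=5: [55, 54, 54, 53, 54, 54]  (not all equal)
t=6: [88, 88, 88, 87, 88, 88]  (not all equal)
t=7: [35, 34, 34, 34, 34, 34]  (not all equal)
t=8: [48, 48, 48, 48, 48, 48]  (all equal)

Answer: 8
Key observation: Synchronization is absorbing here: once all patches are equal they stay equal, and step 8 is the first all-equal step.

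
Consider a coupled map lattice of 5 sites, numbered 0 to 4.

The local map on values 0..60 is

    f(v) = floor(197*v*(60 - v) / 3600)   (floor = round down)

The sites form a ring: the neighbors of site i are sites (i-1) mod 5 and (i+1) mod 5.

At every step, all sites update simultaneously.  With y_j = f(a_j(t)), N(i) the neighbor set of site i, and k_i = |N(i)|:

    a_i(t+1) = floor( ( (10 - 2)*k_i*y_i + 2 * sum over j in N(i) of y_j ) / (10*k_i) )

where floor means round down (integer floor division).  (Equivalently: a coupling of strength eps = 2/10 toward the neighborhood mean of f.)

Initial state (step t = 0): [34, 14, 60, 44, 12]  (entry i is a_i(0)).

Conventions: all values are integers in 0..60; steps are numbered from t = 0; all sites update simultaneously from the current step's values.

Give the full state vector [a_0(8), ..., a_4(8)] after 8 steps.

Simulating step by step:
t=0: [34, 14, 60, 44, 12]
t=1: [45, 32, 7, 33, 33]
t=2: [38, 44, 25, 45, 46]
t=3: [43, 39, 45, 37, 36]
t=4: [41, 42, 37, 45, 46]
t=5: [41, 41, 44, 36, 35]
t=6: [42, 41, 39, 46, 46]
t=7: [40, 42, 42, 35, 35]
t=8: [43, 41, 41, 46, 46]

Answer: [43, 41, 41, 46, 46]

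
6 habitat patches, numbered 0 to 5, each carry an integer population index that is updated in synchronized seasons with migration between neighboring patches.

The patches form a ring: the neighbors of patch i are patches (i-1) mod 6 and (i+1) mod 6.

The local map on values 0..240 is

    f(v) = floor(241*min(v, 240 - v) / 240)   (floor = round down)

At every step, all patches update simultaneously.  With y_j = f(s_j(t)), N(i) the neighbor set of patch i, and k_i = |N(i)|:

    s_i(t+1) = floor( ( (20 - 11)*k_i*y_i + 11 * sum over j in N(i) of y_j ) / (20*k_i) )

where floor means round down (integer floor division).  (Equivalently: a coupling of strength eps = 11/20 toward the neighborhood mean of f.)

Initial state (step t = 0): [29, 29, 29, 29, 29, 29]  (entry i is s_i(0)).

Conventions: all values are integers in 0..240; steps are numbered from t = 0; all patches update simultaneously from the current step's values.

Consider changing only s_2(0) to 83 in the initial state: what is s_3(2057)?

Answer: s_3(2057) = 33
Key observation: The state at step 12, [33, 33, 33, 33, 33, 33], reappears at step 13: the system is in a cycle of period 1 from step 12 on.  Therefore the state at step 2057 equals the state at step 12 + ((2057 - 12) mod 1) = 12, which is [33, 33, 33, 33, 33, 33].

Derivation:
t=0: [29, 29, 83, 29, 29, 29]
t=1: [29, 43, 53, 43, 29, 29]
t=2: [32, 41, 47, 41, 32, 29]
t=3: [33, 40, 43, 40, 33, 30]
t=4: [34, 38, 41, 38, 34, 31]
t=5: [34, 37, 39, 37, 34, 32]
t=6: [34, 36, 37, 36, 34, 33]
t=7: [34, 35, 36, 35, 34, 33]
t=8: [34, 35, 35, 35, 34, 33]
t=9: [34, 34, 35, 34, 34, 33]
t=10: [33, 34, 34, 34, 33, 33]
t=11: [33, 33, 34, 33, 33, 33]
t=12: [33, 33, 33, 33, 33, 33]
t=13: [33, 33, 33, 33, 33, 33]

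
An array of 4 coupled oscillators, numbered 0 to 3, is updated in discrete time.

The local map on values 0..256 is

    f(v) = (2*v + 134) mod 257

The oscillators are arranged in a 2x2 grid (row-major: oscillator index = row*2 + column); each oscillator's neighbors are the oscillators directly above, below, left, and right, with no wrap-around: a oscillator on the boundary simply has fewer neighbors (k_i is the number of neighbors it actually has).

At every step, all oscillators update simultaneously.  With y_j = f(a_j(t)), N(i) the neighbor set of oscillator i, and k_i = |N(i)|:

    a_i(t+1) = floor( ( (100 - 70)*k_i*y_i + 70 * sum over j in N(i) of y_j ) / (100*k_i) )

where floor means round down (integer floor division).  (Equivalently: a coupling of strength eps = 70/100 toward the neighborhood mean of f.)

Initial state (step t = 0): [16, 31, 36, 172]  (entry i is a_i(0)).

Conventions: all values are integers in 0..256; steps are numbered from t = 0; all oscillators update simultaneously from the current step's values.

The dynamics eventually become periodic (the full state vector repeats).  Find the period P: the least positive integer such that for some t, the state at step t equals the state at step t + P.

Answer: 16
Key observation: The state at step 6, [164, 166, 166, 165], reappears at step 22 — and no state repeats earlier — so the cycle the system enters has period 16.

Derivation:
t=0: [16, 31, 36, 172]
t=1: [190, 194, 197, 207]
t=2: [7, 14, 16, 17]
t=3: [159, 159, 160, 165]
t=4: [195, 199, 199, 199]
t=5: [15, 15, 15, 18]
t=6: [164, 166, 166, 165]
t=7: [207, 206, 206, 208]
t=8: [32, 34, 34, 33]
t=9: [200, 199, 199, 201]
t=10: [18, 20, 20, 19]
t=11: [172, 171, 171, 173]
t=12: [219, 221, 221, 220]
t=13: [60, 59, 59, 61]
t=14: [252, 254, 254, 253]
t=15: [126, 125, 125, 127]
t=16: [127, 129, 129, 128]
t=17: [133, 132, 132, 134]
t=18: [141, 143, 143, 142]
t=19: [161, 160, 160, 162]
t=20: [197, 199, 199, 198]
t=21: [16, 15, 15, 17]
t=22: [164, 166, 166, 165]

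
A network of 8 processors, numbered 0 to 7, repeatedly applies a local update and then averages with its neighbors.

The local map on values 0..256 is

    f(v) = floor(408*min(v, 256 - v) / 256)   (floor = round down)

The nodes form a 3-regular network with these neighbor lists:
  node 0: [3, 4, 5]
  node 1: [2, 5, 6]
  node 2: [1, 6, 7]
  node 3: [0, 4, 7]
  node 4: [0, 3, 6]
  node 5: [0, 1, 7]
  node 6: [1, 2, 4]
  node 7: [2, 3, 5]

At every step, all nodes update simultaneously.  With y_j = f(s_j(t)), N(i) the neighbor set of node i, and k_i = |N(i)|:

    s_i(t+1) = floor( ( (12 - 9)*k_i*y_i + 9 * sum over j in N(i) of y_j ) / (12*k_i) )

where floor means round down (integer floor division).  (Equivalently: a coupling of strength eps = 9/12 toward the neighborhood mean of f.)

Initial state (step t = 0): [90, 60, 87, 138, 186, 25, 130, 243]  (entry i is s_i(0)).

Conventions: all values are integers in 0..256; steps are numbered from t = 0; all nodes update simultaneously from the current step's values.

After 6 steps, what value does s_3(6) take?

Answer: s_3(6) = 173

Derivation:
t=0: [90, 60, 87, 138, 186, 25, 130, 243]
t=1: [120, 118, 113, 115, 160, 74, 136, 96]
t=2: [161, 169, 178, 170, 179, 162, 178, 158]
t=3: [139, 133, 135, 141, 133, 148, 127, 141]
t=4: [184, 190, 193, 187, 191, 184, 196, 182]
t=5: [110, 103, 104, 110, 105, 112, 100, 110]
t=6: [173, 166, 165, 173, 169, 173, 163, 173]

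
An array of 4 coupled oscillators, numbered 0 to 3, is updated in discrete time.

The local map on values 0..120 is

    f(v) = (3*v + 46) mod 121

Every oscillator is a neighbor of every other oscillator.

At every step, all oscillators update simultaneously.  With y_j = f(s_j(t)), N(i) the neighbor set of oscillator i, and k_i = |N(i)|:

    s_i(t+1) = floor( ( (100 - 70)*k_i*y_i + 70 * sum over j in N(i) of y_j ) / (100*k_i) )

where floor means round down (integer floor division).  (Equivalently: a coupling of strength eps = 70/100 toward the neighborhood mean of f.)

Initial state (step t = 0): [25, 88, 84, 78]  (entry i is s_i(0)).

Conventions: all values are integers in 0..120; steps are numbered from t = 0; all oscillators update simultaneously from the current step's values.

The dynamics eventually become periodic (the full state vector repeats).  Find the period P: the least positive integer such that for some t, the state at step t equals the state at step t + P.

Simulating step by step:
t=0: [25, 88, 84, 78]
t=1: [37, 42, 41, 40]
t=2: [44, 45, 45, 45]
t=3: [59, 59, 59, 59]
t=4: [102, 102, 102, 102]
t=5: [110, 110, 110, 110]
t=6: [13, 13, 13, 13]
t=7: [85, 85, 85, 85]
t=8: [59, 59, 59, 59]

Answer: 5
Key observation: The state at step 3, [59, 59, 59, 59], reappears at step 8 — and no state repeats earlier — so the cycle the system enters has period 5.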